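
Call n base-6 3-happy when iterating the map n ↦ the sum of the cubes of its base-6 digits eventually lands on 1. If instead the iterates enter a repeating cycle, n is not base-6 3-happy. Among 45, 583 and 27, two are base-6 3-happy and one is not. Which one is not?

45: 45 → 29 → 189 → 153 → 92 → 43 → 3 → 27 → 91 → 36 → 1  — reaches 1 (base-6 3-happy)
583: 583 → 74 → 16 → 72 → 8 → 9 → 28 → 128 → 62 → 73 → 9  — repeats 9 (not base-6 3-happy)
27: 27 → 91 → 36 → 1  — reaches 1 (base-6 3-happy)

583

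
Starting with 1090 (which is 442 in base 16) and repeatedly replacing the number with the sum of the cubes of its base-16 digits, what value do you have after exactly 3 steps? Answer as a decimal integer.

1090 = (4,4,2)_16 → 4³ + 4³ + 2³ = 64 + 64 + 8 = 136
136 = (8,8)_16 → 8³ + 8³ = 512 + 512 = 1024
1024 = (4,0,0)_16 → 4³ + 0³ + 0³ = 64 + 0 + 0 = 64

64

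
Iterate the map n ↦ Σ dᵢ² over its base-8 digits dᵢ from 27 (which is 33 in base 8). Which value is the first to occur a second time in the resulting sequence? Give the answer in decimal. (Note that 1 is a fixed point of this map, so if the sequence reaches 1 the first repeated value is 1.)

27 = (3,3)_8 → 18
18 = (2,2)_8 → 8
8 = (1,0)_8 → 1  — reached the fixed point 1.
1 → 1, so 1 is the first repeated value.

1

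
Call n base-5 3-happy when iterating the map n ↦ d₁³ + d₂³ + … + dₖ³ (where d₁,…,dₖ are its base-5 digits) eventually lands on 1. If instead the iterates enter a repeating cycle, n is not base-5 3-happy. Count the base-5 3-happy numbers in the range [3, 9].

1

3: 3 → 27 → 9 → 65 → 35 → 9  (repeats 9)
4: 4 → 64 → 80 → 28 → 28  (repeats 28)
5: 5 → 1  (reaches 1)
6: 6 → 2 → 8 → 28 → 28  (repeats 28)
7: 7 → 9 → 65 → 35 → 9  (repeats 9)
8: 8 → 28 → 28  (repeats 28)
9: 9 → 65 → 35 → 9  (repeats 9)
base-5 3-happy: 5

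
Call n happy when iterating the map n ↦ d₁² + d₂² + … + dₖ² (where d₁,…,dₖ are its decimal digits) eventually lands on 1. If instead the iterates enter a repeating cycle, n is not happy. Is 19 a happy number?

happy

19 → 1² + 9² = 82
82 → 8² + 2² = 68
68 → 6² + 8² = 100
100 → 1² + 0² + 0² = 1  — reached 1.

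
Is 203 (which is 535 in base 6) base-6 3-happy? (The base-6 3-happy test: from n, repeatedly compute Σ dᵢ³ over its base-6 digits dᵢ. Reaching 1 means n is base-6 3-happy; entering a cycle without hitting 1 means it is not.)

base-6 3-happy

203 = (5,3,5)_6 → 277
277 = (1,1,4,1)_6 → 67
67 = (1,5,1)_6 → 127
127 = (3,3,1)_6 → 55
55 = (1,3,1)_6 → 29
29 = (4,5)_6 → 189
189 = (5,1,3)_6 → 153
153 = (4,1,3)_6 → 92
92 = (2,3,2)_6 → 43
43 = (1,1,1)_6 → 3
3 = (3)_6 → 27
27 = (4,3)_6 → 91
91 = (2,3,1)_6 → 36
36 = (1,0,0)_6 → 1  — reached 1.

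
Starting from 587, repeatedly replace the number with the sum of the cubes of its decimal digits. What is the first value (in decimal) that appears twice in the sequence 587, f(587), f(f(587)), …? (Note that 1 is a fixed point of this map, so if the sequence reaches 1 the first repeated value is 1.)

587 → 5³ + 8³ + 7³ = 980
980 → 9³ + 8³ + 0³ = 1241
1241 → 1³ + 2³ + 4³ + 1³ = 74
74 → 7³ + 4³ = 407
407 → 4³ + 0³ + 7³ = 407  — 407 already appeared earlier.

407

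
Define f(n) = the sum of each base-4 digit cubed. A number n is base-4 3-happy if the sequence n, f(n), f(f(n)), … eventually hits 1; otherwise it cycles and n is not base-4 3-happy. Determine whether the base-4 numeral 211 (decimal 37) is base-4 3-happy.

base-4 3-happy

37 = (2,1,1)_4 → 10
10 = (2,2)_4 → 16
16 = (1,0,0)_4 → 1  — reached 1.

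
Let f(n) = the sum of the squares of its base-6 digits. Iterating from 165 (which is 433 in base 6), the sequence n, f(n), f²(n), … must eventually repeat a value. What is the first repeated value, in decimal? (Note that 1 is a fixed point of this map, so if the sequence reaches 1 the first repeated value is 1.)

165 = (4,3,3)_6 → 4² + 3² + 3² = 16 + 9 + 9 = 34
34 = (5,4)_6 → 5² + 4² = 25 + 16 = 41
41 = (1,0,5)_6 → 1² + 0² + 5² = 1 + 0 + 25 = 26
26 = (4,2)_6 → 4² + 2² = 16 + 4 = 20
20 = (3,2)_6 → 3² + 2² = 9 + 4 = 13
13 = (2,1)_6 → 2² + 1² = 4 + 1 = 5
5 = (5)_6 → 5² = 25
25 = (4,1)_6 → 4² + 1² = 16 + 1 = 17
17 = (2,5)_6 → 2² + 5² = 4 + 25 = 29
29 = (4,5)_6 → 4² + 5² = 16 + 25 = 41  — 41 already appeared earlier.

41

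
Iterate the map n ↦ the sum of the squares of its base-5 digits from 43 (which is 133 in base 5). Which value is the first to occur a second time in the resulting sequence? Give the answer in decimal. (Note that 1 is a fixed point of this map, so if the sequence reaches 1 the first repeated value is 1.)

43 = (1,3,3)_5 → 1² + 3² + 3² = 19
19 = (3,4)_5 → 3² + 4² = 25
25 = (1,0,0)_5 → 1² + 0² + 0² = 1  — reached the fixed point 1.
1 → 1, so 1 is the first repeated value.

1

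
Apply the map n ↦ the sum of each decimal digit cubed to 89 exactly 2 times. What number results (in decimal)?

74

89 → 8³ + 9³ = 1241
1241 → 1³ + 2³ + 4³ + 1³ = 74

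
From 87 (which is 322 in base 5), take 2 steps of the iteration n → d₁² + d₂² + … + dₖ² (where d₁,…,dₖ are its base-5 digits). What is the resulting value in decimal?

87 = (3,2,2)_5 → 3² + 2² + 2² = 9 + 4 + 4 = 17
17 = (3,2)_5 → 3² + 2² = 9 + 4 = 13

13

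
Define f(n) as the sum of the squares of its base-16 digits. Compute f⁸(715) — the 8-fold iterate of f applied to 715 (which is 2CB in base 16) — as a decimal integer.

715 = (2,12,11)_16 → 2² + 12² + 11² = 4 + 144 + 121 = 269
269 = (1,0,13)_16 → 1² + 0² + 13² = 1 + 0 + 169 = 170
170 = (10,10)_16 → 10² + 10² = 100 + 100 = 200
200 = (12,8)_16 → 12² + 8² = 144 + 64 = 208
208 = (13,0)_16 → 13² + 0² = 169 + 0 = 169
169 = (10,9)_16 → 10² + 9² = 100 + 81 = 181
181 = (11,5)_16 → 11² + 5² = 121 + 25 = 146
146 = (9,2)_16 → 9² + 2² = 81 + 4 = 85

85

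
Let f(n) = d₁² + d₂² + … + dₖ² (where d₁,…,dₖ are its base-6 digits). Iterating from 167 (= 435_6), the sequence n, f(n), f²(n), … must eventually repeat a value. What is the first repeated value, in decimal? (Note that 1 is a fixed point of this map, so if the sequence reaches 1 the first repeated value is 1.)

167 = (4,3,5)_6 → 4² + 3² + 5² = 16 + 9 + 25 = 50
50 = (1,2,2)_6 → 1² + 2² + 2² = 1 + 4 + 4 = 9
9 = (1,3)_6 → 1² + 3² = 1 + 9 = 10
10 = (1,4)_6 → 1² + 4² = 1 + 16 = 17
17 = (2,5)_6 → 2² + 5² = 4 + 25 = 29
29 = (4,5)_6 → 4² + 5² = 16 + 25 = 41
41 = (1,0,5)_6 → 1² + 0² + 5² = 1 + 0 + 25 = 26
26 = (4,2)_6 → 4² + 2² = 16 + 4 = 20
20 = (3,2)_6 → 3² + 2² = 9 + 4 = 13
13 = (2,1)_6 → 2² + 1² = 4 + 1 = 5
5 = (5)_6 → 5² = 25
25 = (4,1)_6 → 4² + 1² = 16 + 1 = 17  — 17 already appeared earlier.

17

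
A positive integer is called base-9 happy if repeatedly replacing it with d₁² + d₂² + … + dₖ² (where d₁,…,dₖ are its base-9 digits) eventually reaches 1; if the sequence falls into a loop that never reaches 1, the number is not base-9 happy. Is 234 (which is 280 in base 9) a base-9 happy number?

not base-9 happy

234 = (2,8,0)_9 → 2² + 8² + 0² = 4 + 64 + 0 = 68
68 = (7,5)_9 → 7² + 5² = 49 + 25 = 74
74 = (8,2)_9 → 8² + 2² = 64 + 4 = 68  — 68 already seen; the sequence cycles without reaching 1.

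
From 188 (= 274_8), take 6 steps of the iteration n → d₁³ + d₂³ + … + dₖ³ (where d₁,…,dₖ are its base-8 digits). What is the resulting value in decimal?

188 = (2,7,4)_8 → 2³ + 7³ + 4³ = 8 + 343 + 64 = 415
415 = (6,3,7)_8 → 6³ + 3³ + 7³ = 216 + 27 + 343 = 586
586 = (1,1,1,2)_8 → 1³ + 1³ + 1³ + 2³ = 1 + 1 + 1 + 8 = 11
11 = (1,3)_8 → 1³ + 3³ = 1 + 27 = 28
28 = (3,4)_8 → 3³ + 4³ = 27 + 64 = 91
91 = (1,3,3)_8 → 1³ + 3³ + 3³ = 1 + 27 + 27 = 55

55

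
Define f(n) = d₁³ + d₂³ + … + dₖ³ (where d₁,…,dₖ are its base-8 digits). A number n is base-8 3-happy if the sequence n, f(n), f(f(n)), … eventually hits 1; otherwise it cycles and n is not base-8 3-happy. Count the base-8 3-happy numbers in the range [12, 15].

1

12: 12 → 65 → 2 → 8 → 1  (reaches 1)
13: 13 → 126 → 560 → 217 → 55 → 559 → 469 → 476 → 434 → 440 → 559  (repeats 559)
14: 14 → 217 → 55 → 559 → 469 → 476 → 434 → 440 → 559  (repeats 559)
15: 15 → 344 → 152 → 35 → 91 → 55 → 559 → 469 → 476 → 434 → 440 → 559  (repeats 559)
base-8 3-happy: 12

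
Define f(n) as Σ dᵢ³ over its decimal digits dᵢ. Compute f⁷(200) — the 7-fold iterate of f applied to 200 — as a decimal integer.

200 → 8
8 → 512
512 → 134
134 → 92
92 → 737
737 → 713
713 → 371

371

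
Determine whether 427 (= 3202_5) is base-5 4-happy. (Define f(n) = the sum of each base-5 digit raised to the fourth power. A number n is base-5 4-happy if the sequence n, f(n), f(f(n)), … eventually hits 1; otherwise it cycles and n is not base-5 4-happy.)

not base-5 4-happy

427 = (3,2,0,2)_5 → 3⁴ + 2⁴ + 0⁴ + 2⁴ = 113
113 = (4,2,3)_5 → 4⁴ + 2⁴ + 3⁴ = 353
353 = (2,4,0,3)_5 → 2⁴ + 4⁴ + 0⁴ + 3⁴ = 353  — 353 already seen; the sequence cycles without reaching 1.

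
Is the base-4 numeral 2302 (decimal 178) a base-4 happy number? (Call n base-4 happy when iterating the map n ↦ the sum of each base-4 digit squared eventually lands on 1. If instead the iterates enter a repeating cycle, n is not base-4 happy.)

178 = (2,3,0,2)_4 → 2² + 3² + 0² + 2² = 4 + 9 + 0 + 4 = 17
17 = (1,0,1)_4 → 1² + 0² + 1² = 1 + 0 + 1 = 2
2 = (2)_4 → 2² = 4
4 = (1,0)_4 → 1² + 0² = 1 + 0 = 1  — reached 1.

base-4 happy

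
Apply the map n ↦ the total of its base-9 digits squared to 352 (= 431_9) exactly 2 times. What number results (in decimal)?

68

352 = (4,3,1)_9 → 4² + 3² + 1² = 16 + 9 + 1 = 26
26 = (2,8)_9 → 2² + 8² = 4 + 64 = 68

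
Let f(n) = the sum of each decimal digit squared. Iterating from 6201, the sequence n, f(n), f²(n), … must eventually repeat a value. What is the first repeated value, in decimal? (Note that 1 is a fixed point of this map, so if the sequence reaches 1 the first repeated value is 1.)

89

6201 → 6² + 2² + 0² + 1² = 41
41 → 4² + 1² = 17
17 → 1² + 7² = 50
50 → 5² + 0² = 25
25 → 2² + 5² = 29
29 → 2² + 9² = 85
85 → 8² + 5² = 89
89 → 8² + 9² = 145
145 → 1² + 4² + 5² = 42
42 → 4² + 2² = 20
20 → 2² + 0² = 4
4 → 4² = 16
16 → 1² + 6² = 37
37 → 3² + 7² = 58
58 → 5² + 8² = 89  — 89 already appeared earlier.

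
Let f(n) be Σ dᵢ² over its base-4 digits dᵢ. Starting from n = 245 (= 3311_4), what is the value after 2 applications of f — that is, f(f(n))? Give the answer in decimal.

2

245 = (3,3,1,1)_4 → 3² + 3² + 1² + 1² = 9 + 9 + 1 + 1 = 20
20 = (1,1,0)_4 → 1² + 1² + 0² = 1 + 1 + 0 = 2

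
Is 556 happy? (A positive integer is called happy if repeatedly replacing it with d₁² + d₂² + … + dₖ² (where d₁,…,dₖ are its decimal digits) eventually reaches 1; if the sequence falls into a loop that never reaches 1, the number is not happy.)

happy

556 → 5² + 5² + 6² = 86
86 → 8² + 6² = 100
100 → 1² + 0² + 0² = 1  — reached 1.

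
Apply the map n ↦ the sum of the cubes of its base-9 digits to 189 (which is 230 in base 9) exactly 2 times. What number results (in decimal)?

189 = (2,3,0)_9 → 2³ + 3³ + 0³ = 35
35 = (3,8)_9 → 3³ + 8³ = 539

539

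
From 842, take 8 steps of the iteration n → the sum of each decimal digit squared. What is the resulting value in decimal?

842 → 8² + 4² + 2² = 64 + 16 + 4 = 84
84 → 8² + 4² = 64 + 16 = 80
80 → 8² + 0² = 64 + 0 = 64
64 → 6² + 4² = 36 + 16 = 52
52 → 5² + 2² = 25 + 4 = 29
29 → 2² + 9² = 4 + 81 = 85
85 → 8² + 5² = 64 + 25 = 89
89 → 8² + 9² = 64 + 81 = 145

145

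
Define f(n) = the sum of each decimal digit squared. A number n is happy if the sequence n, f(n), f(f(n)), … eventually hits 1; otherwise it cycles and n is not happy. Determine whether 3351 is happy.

3351 → 3² + 3² + 5² + 1² = 9 + 9 + 25 + 1 = 44
44 → 4² + 4² = 16 + 16 = 32
32 → 3² + 2² = 9 + 4 = 13
13 → 1² + 3² = 1 + 9 = 10
10 → 1² + 0² = 1 + 0 = 1  — reached 1.

happy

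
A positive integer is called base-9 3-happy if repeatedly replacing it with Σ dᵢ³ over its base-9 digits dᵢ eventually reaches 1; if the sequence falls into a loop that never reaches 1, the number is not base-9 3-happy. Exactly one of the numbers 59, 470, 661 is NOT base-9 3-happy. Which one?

470

59: 59 → 341 → 577 → 345 → 99 → 9 → 1  — reaches 1 (base-9 3-happy)
470: 470 → 476 → 980 → 540 → 432 → 152 → 856 → 128 → 134 → 638 → 1198 → 470  — repeats 470 (not base-9 3-happy)
661: 661 → 577 → 345 → 99 → 9 → 1  — reaches 1 (base-9 3-happy)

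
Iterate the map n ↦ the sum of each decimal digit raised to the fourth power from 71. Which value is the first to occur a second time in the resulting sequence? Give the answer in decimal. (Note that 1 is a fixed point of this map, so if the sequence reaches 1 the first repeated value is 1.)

8208

71 → 7⁴ + 1⁴ = 2402
2402 → 2⁴ + 4⁴ + 0⁴ + 2⁴ = 288
288 → 2⁴ + 8⁴ + 8⁴ = 8208
8208 → 8⁴ + 2⁴ + 0⁴ + 8⁴ = 8208  — 8208 already appeared earlier.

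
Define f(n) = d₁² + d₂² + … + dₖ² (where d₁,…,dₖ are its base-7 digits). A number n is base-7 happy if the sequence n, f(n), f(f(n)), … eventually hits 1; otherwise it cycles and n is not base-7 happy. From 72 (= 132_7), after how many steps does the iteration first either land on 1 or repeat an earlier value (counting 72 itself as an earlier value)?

72 = (1,3,2)_7 → 1² + 3² + 2² = 14
14 = (2,0)_7 → 2² + 0² = 4
4 = (4)_7 → 4² = 16
16 = (2,2)_7 → 2² + 2² = 8
8 = (1,1)_7 → 1² + 1² = 2
2 = (2)_7 → 2² = 4  — 4 repeats.
That took 6 steps.

6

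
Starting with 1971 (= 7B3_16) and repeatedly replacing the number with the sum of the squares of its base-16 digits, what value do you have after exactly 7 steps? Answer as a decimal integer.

1971 = (7,11,3)_16 → 7² + 11² + 3² = 49 + 121 + 9 = 179
179 = (11,3)_16 → 11² + 3² = 121 + 9 = 130
130 = (8,2)_16 → 8² + 2² = 64 + 4 = 68
68 = (4,4)_16 → 4² + 4² = 16 + 16 = 32
32 = (2,0)_16 → 2² + 0² = 4 + 0 = 4
4 = (4)_16 → 4² = 16
16 = (1,0)_16 → 1² + 0² = 1 + 0 = 1

1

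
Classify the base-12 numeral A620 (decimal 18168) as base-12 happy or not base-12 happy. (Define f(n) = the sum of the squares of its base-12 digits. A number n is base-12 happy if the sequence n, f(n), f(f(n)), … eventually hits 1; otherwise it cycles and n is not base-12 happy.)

18168 = (10,6,2,0)_12 → 10² + 6² + 2² + 0² = 140
140 = (11,8)_12 → 11² + 8² = 185
185 = (1,3,5)_12 → 1² + 3² + 5² = 35
35 = (2,11)_12 → 2² + 11² = 125
125 = (10,5)_12 → 10² + 5² = 125  — 125 already seen; the sequence cycles without reaching 1.

not base-12 happy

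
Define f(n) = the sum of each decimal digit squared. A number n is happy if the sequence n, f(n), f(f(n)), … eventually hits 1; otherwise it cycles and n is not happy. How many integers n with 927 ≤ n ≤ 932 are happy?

2

927: 927 → 134 → 26 → 40 → 16 → 37 → 58 → 89 → 145 → 42 → 20 → 4 → 16  — not happy
928: 928 → 149 → 98 → 145 → 42 → 20 → 4 → 16 → 37 → 58 → 89 → 145  — not happy
929: 929 → 166 → 73 → 58 → 89 → 145 → 42 → 20 → 4 → 16 → 37 → 58  — not happy
930: 930 → 90 → 81 → 65 → 61 → 37 → 58 → 89 → 145 → 42 → 20 → 4 → 16 → 37  — not happy
931: 931 → 91 → 82 → 68 → 100 → 1  — happy
932: 932 → 94 → 97 → 130 → 10 → 1  — happy
happy: 931, 932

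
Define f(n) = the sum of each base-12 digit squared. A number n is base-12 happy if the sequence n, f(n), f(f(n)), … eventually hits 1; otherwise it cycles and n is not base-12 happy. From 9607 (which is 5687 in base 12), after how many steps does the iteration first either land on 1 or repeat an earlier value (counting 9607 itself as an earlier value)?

12

9607 = (5,6,8,7)_12 → 174
174 = (1,2,6)_12 → 41
41 = (3,5)_12 → 34
34 = (2,10)_12 → 104
104 = (8,8)_12 → 128
128 = (10,8)_12 → 164
164 = (1,1,8)_12 → 66
66 = (5,6)_12 → 61
61 = (5,1)_12 → 26
26 = (2,2)_12 → 8
8 = (8)_12 → 64
64 = (5,4)_12 → 41  — 41 repeats.
That took 12 steps.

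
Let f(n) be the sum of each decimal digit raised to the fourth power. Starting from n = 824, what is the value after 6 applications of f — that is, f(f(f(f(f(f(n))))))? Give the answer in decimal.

6725

824 → 8⁴ + 2⁴ + 4⁴ = 4096 + 16 + 256 = 4368
4368 → 4⁴ + 3⁴ + 6⁴ + 8⁴ = 256 + 81 + 1296 + 4096 = 5729
5729 → 5⁴ + 7⁴ + 2⁴ + 9⁴ = 625 + 2401 + 16 + 6561 = 9603
9603 → 9⁴ + 6⁴ + 0⁴ + 3⁴ = 6561 + 1296 + 0 + 81 = 7938
7938 → 7⁴ + 9⁴ + 3⁴ + 8⁴ = 2401 + 6561 + 81 + 4096 = 13139
13139 → 1⁴ + 3⁴ + 1⁴ + 3⁴ + 9⁴ = 1 + 81 + 1 + 81 + 6561 = 6725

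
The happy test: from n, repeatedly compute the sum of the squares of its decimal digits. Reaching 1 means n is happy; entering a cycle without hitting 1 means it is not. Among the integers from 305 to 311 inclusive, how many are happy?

305: 305 → 34 → 25 → 29 → 85 → 89 → 145 → 42 → 20 → 4 → 16 → 37 → 58 → 89  (repeats 89)
306: 306 → 45 → 41 → 17 → 50 → 25 → 29 → 85 → 89 → 145 → 42 → 20 → 4 → 16 → 37 → 58 → 89  (repeats 89)
307: 307 → 58 → 89 → 145 → 42 → 20 → 4 → 16 → 37 → 58  (repeats 58)
308: 308 → 73 → 58 → 89 → 145 → 42 → 20 → 4 → 16 → 37 → 58  (repeats 58)
309: 309 → 90 → 81 → 65 → 61 → 37 → 58 → 89 → 145 → 42 → 20 → 4 → 16 → 37  (repeats 37)
310: 310 → 10 → 1  (reaches 1)
311: 311 → 11 → 2 → 4 → 16 → 37 → 58 → 89 → 145 → 42 → 20 → 4  (repeats 4)
happy: 310

1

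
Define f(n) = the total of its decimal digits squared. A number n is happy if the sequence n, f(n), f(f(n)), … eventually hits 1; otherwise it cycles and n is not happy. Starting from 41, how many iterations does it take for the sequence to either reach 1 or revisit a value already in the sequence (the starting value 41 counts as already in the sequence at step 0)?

14

41 → 4² + 1² = 17
17 → 1² + 7² = 50
50 → 5² + 0² = 25
25 → 2² + 5² = 29
29 → 2² + 9² = 85
85 → 8² + 5² = 89
89 → 8² + 9² = 145
145 → 1² + 4² + 5² = 42
42 → 4² + 2² = 20
20 → 2² + 0² = 4
4 → 4² = 16
16 → 1² + 6² = 37
37 → 3² + 7² = 58
58 → 5² + 8² = 89  — 89 repeats.
That took 14 steps.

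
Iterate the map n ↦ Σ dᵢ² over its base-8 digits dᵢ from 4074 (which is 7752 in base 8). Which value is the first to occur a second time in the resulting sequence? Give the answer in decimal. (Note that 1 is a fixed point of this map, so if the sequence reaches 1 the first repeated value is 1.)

26

4074 = (7,7,5,2)_8 → 7² + 7² + 5² + 2² = 127
127 = (1,7,7)_8 → 1² + 7² + 7² = 99
99 = (1,4,3)_8 → 1² + 4² + 3² = 26
26 = (3,2)_8 → 3² + 2² = 13
13 = (1,5)_8 → 1² + 5² = 26  — 26 already appeared earlier.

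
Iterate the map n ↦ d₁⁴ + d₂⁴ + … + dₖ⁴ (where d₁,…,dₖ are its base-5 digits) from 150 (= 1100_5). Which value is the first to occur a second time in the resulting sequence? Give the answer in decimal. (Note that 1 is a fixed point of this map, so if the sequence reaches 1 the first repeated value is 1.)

150 = (1,1,0,0)_5 → 1⁴ + 1⁴ + 0⁴ + 0⁴ = 2
2 = (2)_5 → 2⁴ = 16
16 = (3,1)_5 → 3⁴ + 1⁴ = 82
82 = (3,1,2)_5 → 3⁴ + 1⁴ + 2⁴ = 98
98 = (3,4,3)_5 → 3⁴ + 4⁴ + 3⁴ = 418
418 = (3,1,3,3)_5 → 3⁴ + 1⁴ + 3⁴ + 3⁴ = 244
244 = (1,4,3,4)_5 → 1⁴ + 4⁴ + 3⁴ + 4⁴ = 594
594 = (4,3,3,4)_5 → 4⁴ + 3⁴ + 3⁴ + 4⁴ = 674
674 = (1,0,1,4,4)_5 → 1⁴ + 0⁴ + 1⁴ + 4⁴ + 4⁴ = 514
514 = (4,0,2,4)_5 → 4⁴ + 0⁴ + 2⁴ + 4⁴ = 528
528 = (4,1,0,3)_5 → 4⁴ + 1⁴ + 0⁴ + 3⁴ = 338
338 = (2,3,2,3)_5 → 2⁴ + 3⁴ + 2⁴ + 3⁴ = 194
194 = (1,2,3,4)_5 → 1⁴ + 2⁴ + 3⁴ + 4⁴ = 354
354 = (2,4,0,4)_5 → 2⁴ + 4⁴ + 0⁴ + 4⁴ = 528  — 528 already appeared earlier.

528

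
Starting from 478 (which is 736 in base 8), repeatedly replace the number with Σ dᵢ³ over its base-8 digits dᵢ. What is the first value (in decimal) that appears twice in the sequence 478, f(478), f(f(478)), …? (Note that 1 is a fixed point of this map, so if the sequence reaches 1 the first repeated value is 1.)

559

478 = (7,3,6)_8 → 7³ + 3³ + 6³ = 586
586 = (1,1,1,2)_8 → 1³ + 1³ + 1³ + 2³ = 11
11 = (1,3)_8 → 1³ + 3³ = 28
28 = (3,4)_8 → 3³ + 4³ = 91
91 = (1,3,3)_8 → 1³ + 3³ + 3³ = 55
55 = (6,7)_8 → 6³ + 7³ = 559
559 = (1,0,5,7)_8 → 1³ + 0³ + 5³ + 7³ = 469
469 = (7,2,5)_8 → 7³ + 2³ + 5³ = 476
476 = (7,3,4)_8 → 7³ + 3³ + 4³ = 434
434 = (6,6,2)_8 → 6³ + 6³ + 2³ = 440
440 = (6,7,0)_8 → 6³ + 7³ + 0³ = 559  — 559 already appeared earlier.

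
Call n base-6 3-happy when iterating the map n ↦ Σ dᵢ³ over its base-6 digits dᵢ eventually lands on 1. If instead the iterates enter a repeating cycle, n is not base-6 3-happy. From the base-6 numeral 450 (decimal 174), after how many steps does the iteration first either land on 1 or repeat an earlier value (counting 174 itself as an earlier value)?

9

174 = (4,5,0)_6 → 4³ + 5³ + 0³ = 64 + 125 + 0 = 189
189 = (5,1,3)_6 → 5³ + 1³ + 3³ = 125 + 1 + 27 = 153
153 = (4,1,3)_6 → 4³ + 1³ + 3³ = 64 + 1 + 27 = 92
92 = (2,3,2)_6 → 2³ + 3³ + 2³ = 8 + 27 + 8 = 43
43 = (1,1,1)_6 → 1³ + 1³ + 1³ = 1 + 1 + 1 = 3
3 = (3)_6 → 3³ = 27
27 = (4,3)_6 → 4³ + 3³ = 64 + 27 = 91
91 = (2,3,1)_6 → 2³ + 3³ + 1³ = 8 + 27 + 1 = 36
36 = (1,0,0)_6 → 1³ + 0³ + 0³ = 1 + 0 + 0 = 1  — reached 1.
That took 9 steps.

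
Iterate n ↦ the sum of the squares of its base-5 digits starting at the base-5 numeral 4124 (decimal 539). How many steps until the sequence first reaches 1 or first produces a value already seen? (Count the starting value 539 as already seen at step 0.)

539 = (4,1,2,4)_5 → 4² + 1² + 2² + 4² = 16 + 1 + 4 + 16 = 37
37 = (1,2,2)_5 → 1² + 2² + 2² = 1 + 4 + 4 = 9
9 = (1,4)_5 → 1² + 4² = 1 + 16 = 17
17 = (3,2)_5 → 3² + 2² = 9 + 4 = 13
13 = (2,3)_5 → 2² + 3² = 4 + 9 = 13  — 13 repeats.
That took 5 steps.

5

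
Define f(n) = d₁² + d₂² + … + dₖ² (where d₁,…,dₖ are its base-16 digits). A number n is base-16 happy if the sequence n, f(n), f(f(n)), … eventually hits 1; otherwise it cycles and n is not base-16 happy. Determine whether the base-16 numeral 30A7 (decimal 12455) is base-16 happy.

base-16 happy

12455 = (3,0,10,7)_16 → 3² + 0² + 10² + 7² = 9 + 0 + 100 + 49 = 158
158 = (9,14)_16 → 9² + 14² = 81 + 196 = 277
277 = (1,1,5)_16 → 1² + 1² + 5² = 1 + 1 + 25 = 27
27 = (1,11)_16 → 1² + 11² = 1 + 121 = 122
122 = (7,10)_16 → 7² + 10² = 49 + 100 = 149
149 = (9,5)_16 → 9² + 5² = 81 + 25 = 106
106 = (6,10)_16 → 6² + 10² = 36 + 100 = 136
136 = (8,8)_16 → 8² + 8² = 64 + 64 = 128
128 = (8,0)_16 → 8² + 0² = 64 + 0 = 64
64 = (4,0)_16 → 4² + 0² = 16 + 0 = 16
16 = (1,0)_16 → 1² + 0² = 1 + 0 = 1  — reached 1.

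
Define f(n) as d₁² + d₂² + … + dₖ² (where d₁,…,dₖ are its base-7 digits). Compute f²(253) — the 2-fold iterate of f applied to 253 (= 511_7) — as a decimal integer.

45

253 = (5,1,1)_7 → 5² + 1² + 1² = 27
27 = (3,6)_7 → 3² + 6² = 45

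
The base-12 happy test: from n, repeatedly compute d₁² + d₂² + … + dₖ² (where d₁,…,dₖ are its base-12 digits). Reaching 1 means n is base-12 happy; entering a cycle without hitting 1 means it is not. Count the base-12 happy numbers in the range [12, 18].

1

12: 12 → 1  (reaches 1)
13: 13 → 2 → 4 → 16 → 17 → 26 → 8 → 64 → 41 → 34 → 104 → 128 → 164 → 66 → 61 → 26  (repeats 26)
14: 14 → 5 → 25 → 5  (repeats 5)
15: 15 → 10 → 100 → 80 → 100  (repeats 100)
16: 16 → 17 → 26 → 8 → 64 → 41 → 34 → 104 → 128 → 164 → 66 → 61 → 26  (repeats 26)
17: 17 → 26 → 8 → 64 → 41 → 34 → 104 → 128 → 164 → 66 → 61 → 26  (repeats 26)
18: 18 → 37 → 10 → 100 → 80 → 100  (repeats 100)
base-12 happy: 12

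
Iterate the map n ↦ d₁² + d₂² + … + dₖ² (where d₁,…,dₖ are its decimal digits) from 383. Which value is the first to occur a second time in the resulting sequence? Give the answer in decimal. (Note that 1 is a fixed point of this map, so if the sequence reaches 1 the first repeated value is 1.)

1

383 → 3² + 8² + 3² = 82
82 → 8² + 2² = 68
68 → 6² + 8² = 100
100 → 1² + 0² + 0² = 1  — reached the fixed point 1.
1 → 1, so 1 is the first repeated value.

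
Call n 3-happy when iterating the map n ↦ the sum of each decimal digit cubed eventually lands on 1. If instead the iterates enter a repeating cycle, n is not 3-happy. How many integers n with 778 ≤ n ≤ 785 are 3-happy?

1

778: 778 → 1198 → 1243 → 100 → 1  (reaches 1)
779: 779 → 1415 → 191 → 731 → 371 → 371  (repeats 371)
780: 780 → 855 → 762 → 567 → 684 → 792 → 1080 → 513 → 153 → 153  (repeats 153)
781: 781 → 856 → 853 → 664 → 496 → 1009 → 730 → 370 → 370  (repeats 370)
782: 782 → 863 → 755 → 593 → 881 → 1025 → 134 → 92 → 737 → 713 → 371 → 371  (repeats 371)
783: 783 → 882 → 1032 → 36 → 243 → 99 → 1458 → 702 → 351 → 153 → 153  (repeats 153)
784: 784 → 919 → 1459 → 919  (repeats 919)
785: 785 → 980 → 1241 → 74 → 407 → 407  (repeats 407)
3-happy: 778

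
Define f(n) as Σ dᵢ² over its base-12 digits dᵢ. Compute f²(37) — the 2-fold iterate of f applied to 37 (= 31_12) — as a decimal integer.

100

37 = (3,1)_12 → 3² + 1² = 9 + 1 = 10
10 = (10)_12 → 10² = 100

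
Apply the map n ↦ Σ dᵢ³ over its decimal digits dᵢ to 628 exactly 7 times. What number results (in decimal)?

730

628 → 736
736 → 586
586 → 853
853 → 664
664 → 496
496 → 1009
1009 → 730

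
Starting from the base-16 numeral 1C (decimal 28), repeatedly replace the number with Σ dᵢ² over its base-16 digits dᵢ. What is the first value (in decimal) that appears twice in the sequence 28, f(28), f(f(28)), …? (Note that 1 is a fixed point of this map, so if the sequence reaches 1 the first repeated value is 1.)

169

28 = (1,12)_16 → 145
145 = (9,1)_16 → 82
82 = (5,2)_16 → 29
29 = (1,13)_16 → 170
170 = (10,10)_16 → 200
200 = (12,8)_16 → 208
208 = (13,0)_16 → 169
169 = (10,9)_16 → 181
181 = (11,5)_16 → 146
146 = (9,2)_16 → 85
85 = (5,5)_16 → 50
50 = (3,2)_16 → 13
13 = (13)_16 → 169  — 169 already appeared earlier.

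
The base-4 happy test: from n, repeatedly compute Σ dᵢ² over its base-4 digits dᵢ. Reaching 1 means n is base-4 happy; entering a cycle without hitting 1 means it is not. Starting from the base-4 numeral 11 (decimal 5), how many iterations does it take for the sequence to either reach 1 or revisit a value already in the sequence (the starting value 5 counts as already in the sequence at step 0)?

3

5 = (1,1)_4 → 1² + 1² = 1 + 1 = 2
2 = (2)_4 → 2² = 4
4 = (1,0)_4 → 1² + 0² = 1 + 0 = 1  — reached 1.
That took 3 steps.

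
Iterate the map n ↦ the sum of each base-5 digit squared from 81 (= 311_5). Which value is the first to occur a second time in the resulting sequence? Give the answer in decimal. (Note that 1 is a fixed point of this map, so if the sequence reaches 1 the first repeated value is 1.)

81 = (3,1,1)_5 → 3² + 1² + 1² = 9 + 1 + 1 = 11
11 = (2,1)_5 → 2² + 1² = 4 + 1 = 5
5 = (1,0)_5 → 1² + 0² = 1 + 0 = 1  — reached the fixed point 1.
1 → 1, so 1 is the first repeated value.

1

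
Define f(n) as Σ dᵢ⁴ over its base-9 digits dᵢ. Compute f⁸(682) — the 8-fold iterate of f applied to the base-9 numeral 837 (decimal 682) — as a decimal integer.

8208

682 = (8,3,7)_9 → 8⁴ + 3⁴ + 7⁴ = 6578
6578 = (1,0,0,1,8)_9 → 1⁴ + 0⁴ + 0⁴ + 1⁴ + 8⁴ = 4098
4098 = (5,5,5,3)_9 → 5⁴ + 5⁴ + 5⁴ + 3⁴ = 1956
1956 = (2,6,1,3)_9 → 2⁴ + 6⁴ + 1⁴ + 3⁴ = 1394
1394 = (1,8,1,8)_9 → 1⁴ + 8⁴ + 1⁴ + 8⁴ = 8194
8194 = (1,2,2,1,4)_9 → 1⁴ + 2⁴ + 2⁴ + 1⁴ + 4⁴ = 290
290 = (3,5,2)_9 → 3⁴ + 5⁴ + 2⁴ = 722
722 = (8,8,2)_9 → 8⁴ + 8⁴ + 2⁴ = 8208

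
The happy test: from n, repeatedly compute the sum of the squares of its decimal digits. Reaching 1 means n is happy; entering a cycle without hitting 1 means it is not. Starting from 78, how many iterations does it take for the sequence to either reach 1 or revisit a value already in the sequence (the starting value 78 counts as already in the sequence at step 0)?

78 → 7² + 8² = 49 + 64 = 113
113 → 1² + 1² + 3² = 1 + 1 + 9 = 11
11 → 1² + 1² = 1 + 1 = 2
2 → 2² = 4
4 → 4² = 16
16 → 1² + 6² = 1 + 36 = 37
37 → 3² + 7² = 9 + 49 = 58
58 → 5² + 8² = 25 + 64 = 89
89 → 8² + 9² = 64 + 81 = 145
145 → 1² + 4² + 5² = 1 + 16 + 25 = 42
42 → 4² + 2² = 16 + 4 = 20
20 → 2² + 0² = 4 + 0 = 4  — 4 repeats.
That took 12 steps.

12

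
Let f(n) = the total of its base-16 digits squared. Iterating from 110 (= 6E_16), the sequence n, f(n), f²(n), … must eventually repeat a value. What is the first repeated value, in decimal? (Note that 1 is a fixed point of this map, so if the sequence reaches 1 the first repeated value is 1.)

110 = (6,14)_16 → 6² + 14² = 36 + 196 = 232
232 = (14,8)_16 → 14² + 8² = 196 + 64 = 260
260 = (1,0,4)_16 → 1² + 0² + 4² = 1 + 0 + 16 = 17
17 = (1,1)_16 → 1² + 1² = 1 + 1 = 2
2 = (2)_16 → 2² = 4
4 = (4)_16 → 4² = 16
16 = (1,0)_16 → 1² + 0² = 1 + 0 = 1  — reached the fixed point 1.
1 → 1, so 1 is the first repeated value.

1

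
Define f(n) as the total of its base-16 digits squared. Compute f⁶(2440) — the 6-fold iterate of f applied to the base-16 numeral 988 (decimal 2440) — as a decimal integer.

181

2440 = (9,8,8)_16 → 9² + 8² + 8² = 209
209 = (13,1)_16 → 13² + 1² = 170
170 = (10,10)_16 → 10² + 10² = 200
200 = (12,8)_16 → 12² + 8² = 208
208 = (13,0)_16 → 13² + 0² = 169
169 = (10,9)_16 → 10² + 9² = 181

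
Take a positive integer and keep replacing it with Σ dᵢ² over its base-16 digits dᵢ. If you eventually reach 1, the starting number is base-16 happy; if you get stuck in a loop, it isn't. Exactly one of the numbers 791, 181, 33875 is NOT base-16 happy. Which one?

791: 791 → 59 → 130 → 68 → 32 → 4 → 16 → 1  — reaches 1 (base-16 happy)
181: 181 → 146 → 85 → 50 → 13 → 169 → 181  — repeats 181 (not base-16 happy)
33875: 33875 → 114 → 53 → 34 → 8 → 64 → 16 → 1  — reaches 1 (base-16 happy)

181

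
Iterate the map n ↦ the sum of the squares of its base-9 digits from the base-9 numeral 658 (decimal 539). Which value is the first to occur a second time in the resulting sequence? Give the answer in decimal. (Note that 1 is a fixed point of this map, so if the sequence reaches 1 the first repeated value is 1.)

1

539 = (6,5,8)_9 → 6² + 5² + 8² = 125
125 = (1,4,8)_9 → 1² + 4² + 8² = 81
81 = (1,0,0)_9 → 1² + 0² + 0² = 1  — reached the fixed point 1.
1 → 1, so 1 is the first repeated value.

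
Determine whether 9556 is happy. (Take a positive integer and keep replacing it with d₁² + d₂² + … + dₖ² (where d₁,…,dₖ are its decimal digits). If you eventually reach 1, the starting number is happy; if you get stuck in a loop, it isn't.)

happy

9556 → 9² + 5² + 5² + 6² = 167
167 → 1² + 6² + 7² = 86
86 → 8² + 6² = 100
100 → 1² + 0² + 0² = 1  — reached 1.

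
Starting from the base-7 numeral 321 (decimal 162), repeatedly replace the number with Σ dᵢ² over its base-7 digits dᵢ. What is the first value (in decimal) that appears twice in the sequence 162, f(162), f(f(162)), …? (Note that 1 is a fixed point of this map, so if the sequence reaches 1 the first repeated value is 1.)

4

162 = (3,2,1)_7 → 3² + 2² + 1² = 14
14 = (2,0)_7 → 2² + 0² = 4
4 = (4)_7 → 4² = 16
16 = (2,2)_7 → 2² + 2² = 8
8 = (1,1)_7 → 1² + 1² = 2
2 = (2)_7 → 2² = 4  — 4 already appeared earlier.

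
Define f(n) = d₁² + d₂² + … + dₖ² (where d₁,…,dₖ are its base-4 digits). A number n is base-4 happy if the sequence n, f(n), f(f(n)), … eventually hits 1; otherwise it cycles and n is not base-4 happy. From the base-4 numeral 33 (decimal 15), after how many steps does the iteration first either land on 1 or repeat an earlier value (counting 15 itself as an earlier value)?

5

15 = (3,3)_4 → 3² + 3² = 9 + 9 = 18
18 = (1,0,2)_4 → 1² + 0² + 2² = 1 + 0 + 4 = 5
5 = (1,1)_4 → 1² + 1² = 1 + 1 = 2
2 = (2)_4 → 2² = 4
4 = (1,0)_4 → 1² + 0² = 1 + 0 = 1  — reached 1.
That took 5 steps.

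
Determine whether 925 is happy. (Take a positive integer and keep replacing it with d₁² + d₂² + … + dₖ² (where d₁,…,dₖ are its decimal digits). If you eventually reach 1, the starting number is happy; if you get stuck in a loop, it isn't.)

not happy

925 → 9² + 2² + 5² = 81 + 4 + 25 = 110
110 → 1² + 1² + 0² = 1 + 1 + 0 = 2
2 → 2² = 4
4 → 4² = 16
16 → 1² + 6² = 1 + 36 = 37
37 → 3² + 7² = 9 + 49 = 58
58 → 5² + 8² = 25 + 64 = 89
89 → 8² + 9² = 64 + 81 = 145
145 → 1² + 4² + 5² = 1 + 16 + 25 = 42
42 → 4² + 2² = 16 + 4 = 20
20 → 2² + 0² = 4 + 0 = 4  — 4 already seen; the sequence cycles without reaching 1.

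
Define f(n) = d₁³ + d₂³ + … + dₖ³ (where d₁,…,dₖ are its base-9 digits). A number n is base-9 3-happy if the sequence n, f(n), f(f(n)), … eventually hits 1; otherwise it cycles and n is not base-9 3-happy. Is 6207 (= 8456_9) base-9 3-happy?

6207 = (8,4,5,6)_9 → 8³ + 4³ + 5³ + 6³ = 917
917 = (1,2,2,8)_9 → 1³ + 2³ + 2³ + 8³ = 529
529 = (6,4,7)_9 → 6³ + 4³ + 7³ = 623
623 = (7,6,2)_9 → 7³ + 6³ + 2³ = 567
567 = (7,0,0)_9 → 7³ + 0³ + 0³ = 343
343 = (4,2,1)_9 → 4³ + 2³ + 1³ = 73
73 = (8,1)_9 → 8³ + 1³ = 513
513 = (6,3,0)_9 → 6³ + 3³ + 0³ = 243
243 = (3,0,0)_9 → 3³ + 0³ + 0³ = 27
27 = (3,0)_9 → 3³ + 0³ = 27  — 27 already seen; the sequence cycles without reaching 1.

not base-9 3-happy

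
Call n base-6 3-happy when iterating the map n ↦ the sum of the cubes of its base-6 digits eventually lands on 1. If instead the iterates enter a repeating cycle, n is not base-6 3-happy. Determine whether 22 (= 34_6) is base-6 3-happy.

22 = (3,4)_6 → 3³ + 4³ = 91
91 = (2,3,1)_6 → 2³ + 3³ + 1³ = 36
36 = (1,0,0)_6 → 1³ + 0³ + 0³ = 1  — reached 1.

base-6 3-happy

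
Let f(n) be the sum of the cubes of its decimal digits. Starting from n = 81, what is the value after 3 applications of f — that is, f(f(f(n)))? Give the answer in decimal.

81 → 513
513 → 153
153 → 153

153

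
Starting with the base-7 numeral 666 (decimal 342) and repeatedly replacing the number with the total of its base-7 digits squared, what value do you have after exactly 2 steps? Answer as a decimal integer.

342 = (6,6,6)_7 → 6² + 6² + 6² = 108
108 = (2,1,3)_7 → 2² + 1² + 3² = 14

14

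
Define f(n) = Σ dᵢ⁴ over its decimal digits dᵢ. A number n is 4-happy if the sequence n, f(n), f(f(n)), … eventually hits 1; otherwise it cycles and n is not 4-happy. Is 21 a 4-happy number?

not 4-happy

21 → 2⁴ + 1⁴ = 17
17 → 1⁴ + 7⁴ = 2402
2402 → 2⁴ + 4⁴ + 0⁴ + 2⁴ = 288
288 → 2⁴ + 8⁴ + 8⁴ = 8208
8208 → 8⁴ + 2⁴ + 0⁴ + 8⁴ = 8208  — 8208 already seen; the sequence cycles without reaching 1.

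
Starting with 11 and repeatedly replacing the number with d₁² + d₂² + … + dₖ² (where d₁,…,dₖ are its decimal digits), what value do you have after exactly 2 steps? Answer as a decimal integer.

11 → 2
2 → 4

4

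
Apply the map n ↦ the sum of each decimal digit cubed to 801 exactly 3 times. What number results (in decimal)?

153

801 → 513
513 → 153
153 → 153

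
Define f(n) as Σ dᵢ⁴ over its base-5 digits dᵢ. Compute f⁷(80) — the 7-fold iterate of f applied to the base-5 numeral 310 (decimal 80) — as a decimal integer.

80 = (3,1,0)_5 → 82
82 = (3,1,2)_5 → 98
98 = (3,4,3)_5 → 418
418 = (3,1,3,3)_5 → 244
244 = (1,4,3,4)_5 → 594
594 = (4,3,3,4)_5 → 674
674 = (1,0,1,4,4)_5 → 514

514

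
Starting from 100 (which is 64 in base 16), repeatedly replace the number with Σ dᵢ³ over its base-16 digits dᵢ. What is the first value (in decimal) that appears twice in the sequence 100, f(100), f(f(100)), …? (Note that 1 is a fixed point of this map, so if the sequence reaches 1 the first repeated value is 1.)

1

100 = (6,4)_16 → 6³ + 4³ = 216 + 64 = 280
280 = (1,1,8)_16 → 1³ + 1³ + 8³ = 1 + 1 + 512 = 514
514 = (2,0,2)_16 → 2³ + 0³ + 2³ = 8 + 0 + 8 = 16
16 = (1,0)_16 → 1³ + 0³ = 1 + 0 = 1  — reached the fixed point 1.
1 → 1, so 1 is the first repeated value.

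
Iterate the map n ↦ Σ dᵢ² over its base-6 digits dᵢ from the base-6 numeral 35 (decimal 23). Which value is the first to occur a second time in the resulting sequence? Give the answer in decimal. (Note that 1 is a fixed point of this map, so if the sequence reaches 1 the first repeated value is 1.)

41

23 = (3,5)_6 → 3² + 5² = 34
34 = (5,4)_6 → 5² + 4² = 41
41 = (1,0,5)_6 → 1² + 0² + 5² = 26
26 = (4,2)_6 → 4² + 2² = 20
20 = (3,2)_6 → 3² + 2² = 13
13 = (2,1)_6 → 2² + 1² = 5
5 = (5)_6 → 5² = 25
25 = (4,1)_6 → 4² + 1² = 17
17 = (2,5)_6 → 2² + 5² = 29
29 = (4,5)_6 → 4² + 5² = 41  — 41 already appeared earlier.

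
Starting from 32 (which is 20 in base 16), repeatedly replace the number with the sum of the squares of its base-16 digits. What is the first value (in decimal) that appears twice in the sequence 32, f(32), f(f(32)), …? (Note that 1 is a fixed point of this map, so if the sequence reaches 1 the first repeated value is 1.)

32 = (2,0)_16 → 4
4 = (4)_16 → 16
16 = (1,0)_16 → 1  — reached the fixed point 1.
1 → 1, so 1 is the first repeated value.

1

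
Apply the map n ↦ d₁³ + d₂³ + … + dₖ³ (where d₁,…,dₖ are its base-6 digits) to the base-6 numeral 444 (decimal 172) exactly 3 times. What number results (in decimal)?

172 = (4,4,4)_6 → 192
192 = (5,2,0)_6 → 133
133 = (3,4,1)_6 → 92

92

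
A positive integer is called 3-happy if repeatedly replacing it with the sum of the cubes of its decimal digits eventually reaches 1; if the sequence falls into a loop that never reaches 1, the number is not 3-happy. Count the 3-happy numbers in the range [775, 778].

775: 775 → 811 → 514 → 190 → 730 → 370 → 370  (repeats 370)
776: 776 → 902 → 737 → 713 → 371 → 371  (repeats 371)
777: 777 → 1029 → 738 → 882 → 1032 → 36 → 243 → 99 → 1458 → 702 → 351 → 153 → 153  (repeats 153)
778: 778 → 1198 → 1243 → 100 → 1  (reaches 1)
3-happy: 778

1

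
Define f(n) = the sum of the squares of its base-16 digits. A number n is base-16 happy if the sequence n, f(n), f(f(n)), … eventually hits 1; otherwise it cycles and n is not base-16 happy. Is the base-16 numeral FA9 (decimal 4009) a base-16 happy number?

not base-16 happy

4009 = (15,10,9)_16 → 406
406 = (1,9,6)_16 → 118
118 = (7,6)_16 → 85
85 = (5,5)_16 → 50
50 = (3,2)_16 → 13
13 = (13)_16 → 169
169 = (10,9)_16 → 181
181 = (11,5)_16 → 146
146 = (9,2)_16 → 85  — 85 already seen; the sequence cycles without reaching 1.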